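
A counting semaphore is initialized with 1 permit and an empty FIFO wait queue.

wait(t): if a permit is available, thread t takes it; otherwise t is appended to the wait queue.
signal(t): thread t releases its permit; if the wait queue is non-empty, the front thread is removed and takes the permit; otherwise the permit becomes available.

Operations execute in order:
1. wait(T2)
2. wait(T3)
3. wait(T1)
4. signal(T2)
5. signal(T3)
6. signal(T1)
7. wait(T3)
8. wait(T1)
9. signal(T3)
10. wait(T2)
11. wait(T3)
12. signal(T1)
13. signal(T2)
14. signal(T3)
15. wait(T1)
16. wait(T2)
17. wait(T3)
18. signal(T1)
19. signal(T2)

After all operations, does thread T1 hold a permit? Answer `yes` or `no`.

Answer: no

Derivation:
Step 1: wait(T2) -> count=0 queue=[] holders={T2}
Step 2: wait(T3) -> count=0 queue=[T3] holders={T2}
Step 3: wait(T1) -> count=0 queue=[T3,T1] holders={T2}
Step 4: signal(T2) -> count=0 queue=[T1] holders={T3}
Step 5: signal(T3) -> count=0 queue=[] holders={T1}
Step 6: signal(T1) -> count=1 queue=[] holders={none}
Step 7: wait(T3) -> count=0 queue=[] holders={T3}
Step 8: wait(T1) -> count=0 queue=[T1] holders={T3}
Step 9: signal(T3) -> count=0 queue=[] holders={T1}
Step 10: wait(T2) -> count=0 queue=[T2] holders={T1}
Step 11: wait(T3) -> count=0 queue=[T2,T3] holders={T1}
Step 12: signal(T1) -> count=0 queue=[T3] holders={T2}
Step 13: signal(T2) -> count=0 queue=[] holders={T3}
Step 14: signal(T3) -> count=1 queue=[] holders={none}
Step 15: wait(T1) -> count=0 queue=[] holders={T1}
Step 16: wait(T2) -> count=0 queue=[T2] holders={T1}
Step 17: wait(T3) -> count=0 queue=[T2,T3] holders={T1}
Step 18: signal(T1) -> count=0 queue=[T3] holders={T2}
Step 19: signal(T2) -> count=0 queue=[] holders={T3}
Final holders: {T3} -> T1 not in holders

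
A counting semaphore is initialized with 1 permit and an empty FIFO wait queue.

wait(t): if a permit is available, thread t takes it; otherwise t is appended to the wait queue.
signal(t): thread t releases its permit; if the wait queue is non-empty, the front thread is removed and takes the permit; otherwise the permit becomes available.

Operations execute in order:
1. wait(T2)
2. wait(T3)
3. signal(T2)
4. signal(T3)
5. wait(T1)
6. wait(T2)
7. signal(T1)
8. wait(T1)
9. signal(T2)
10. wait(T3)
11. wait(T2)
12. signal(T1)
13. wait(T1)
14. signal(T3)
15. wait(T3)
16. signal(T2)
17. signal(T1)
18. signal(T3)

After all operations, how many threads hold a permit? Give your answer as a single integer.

Step 1: wait(T2) -> count=0 queue=[] holders={T2}
Step 2: wait(T3) -> count=0 queue=[T3] holders={T2}
Step 3: signal(T2) -> count=0 queue=[] holders={T3}
Step 4: signal(T3) -> count=1 queue=[] holders={none}
Step 5: wait(T1) -> count=0 queue=[] holders={T1}
Step 6: wait(T2) -> count=0 queue=[T2] holders={T1}
Step 7: signal(T1) -> count=0 queue=[] holders={T2}
Step 8: wait(T1) -> count=0 queue=[T1] holders={T2}
Step 9: signal(T2) -> count=0 queue=[] holders={T1}
Step 10: wait(T3) -> count=0 queue=[T3] holders={T1}
Step 11: wait(T2) -> count=0 queue=[T3,T2] holders={T1}
Step 12: signal(T1) -> count=0 queue=[T2] holders={T3}
Step 13: wait(T1) -> count=0 queue=[T2,T1] holders={T3}
Step 14: signal(T3) -> count=0 queue=[T1] holders={T2}
Step 15: wait(T3) -> count=0 queue=[T1,T3] holders={T2}
Step 16: signal(T2) -> count=0 queue=[T3] holders={T1}
Step 17: signal(T1) -> count=0 queue=[] holders={T3}
Step 18: signal(T3) -> count=1 queue=[] holders={none}
Final holders: {none} -> 0 thread(s)

Answer: 0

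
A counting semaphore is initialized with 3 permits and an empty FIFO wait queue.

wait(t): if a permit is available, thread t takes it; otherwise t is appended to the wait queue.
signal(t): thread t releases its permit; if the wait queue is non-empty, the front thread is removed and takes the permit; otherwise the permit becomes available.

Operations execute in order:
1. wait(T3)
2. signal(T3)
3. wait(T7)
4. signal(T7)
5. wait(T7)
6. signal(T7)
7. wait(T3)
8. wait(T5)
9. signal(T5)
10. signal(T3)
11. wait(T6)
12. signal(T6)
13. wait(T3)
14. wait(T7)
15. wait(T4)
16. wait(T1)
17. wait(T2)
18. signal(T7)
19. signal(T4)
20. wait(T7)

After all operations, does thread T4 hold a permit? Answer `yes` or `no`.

Step 1: wait(T3) -> count=2 queue=[] holders={T3}
Step 2: signal(T3) -> count=3 queue=[] holders={none}
Step 3: wait(T7) -> count=2 queue=[] holders={T7}
Step 4: signal(T7) -> count=3 queue=[] holders={none}
Step 5: wait(T7) -> count=2 queue=[] holders={T7}
Step 6: signal(T7) -> count=3 queue=[] holders={none}
Step 7: wait(T3) -> count=2 queue=[] holders={T3}
Step 8: wait(T5) -> count=1 queue=[] holders={T3,T5}
Step 9: signal(T5) -> count=2 queue=[] holders={T3}
Step 10: signal(T3) -> count=3 queue=[] holders={none}
Step 11: wait(T6) -> count=2 queue=[] holders={T6}
Step 12: signal(T6) -> count=3 queue=[] holders={none}
Step 13: wait(T3) -> count=2 queue=[] holders={T3}
Step 14: wait(T7) -> count=1 queue=[] holders={T3,T7}
Step 15: wait(T4) -> count=0 queue=[] holders={T3,T4,T7}
Step 16: wait(T1) -> count=0 queue=[T1] holders={T3,T4,T7}
Step 17: wait(T2) -> count=0 queue=[T1,T2] holders={T3,T4,T7}
Step 18: signal(T7) -> count=0 queue=[T2] holders={T1,T3,T4}
Step 19: signal(T4) -> count=0 queue=[] holders={T1,T2,T3}
Step 20: wait(T7) -> count=0 queue=[T7] holders={T1,T2,T3}
Final holders: {T1,T2,T3} -> T4 not in holders

Answer: no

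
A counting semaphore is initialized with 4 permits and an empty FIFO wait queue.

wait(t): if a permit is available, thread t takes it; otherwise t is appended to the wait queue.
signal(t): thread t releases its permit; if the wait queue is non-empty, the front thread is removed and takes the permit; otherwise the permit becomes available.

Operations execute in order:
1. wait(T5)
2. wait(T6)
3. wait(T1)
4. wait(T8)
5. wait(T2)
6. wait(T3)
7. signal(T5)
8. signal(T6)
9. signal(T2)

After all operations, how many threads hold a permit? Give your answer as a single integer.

Step 1: wait(T5) -> count=3 queue=[] holders={T5}
Step 2: wait(T6) -> count=2 queue=[] holders={T5,T6}
Step 3: wait(T1) -> count=1 queue=[] holders={T1,T5,T6}
Step 4: wait(T8) -> count=0 queue=[] holders={T1,T5,T6,T8}
Step 5: wait(T2) -> count=0 queue=[T2] holders={T1,T5,T6,T8}
Step 6: wait(T3) -> count=0 queue=[T2,T3] holders={T1,T5,T6,T8}
Step 7: signal(T5) -> count=0 queue=[T3] holders={T1,T2,T6,T8}
Step 8: signal(T6) -> count=0 queue=[] holders={T1,T2,T3,T8}
Step 9: signal(T2) -> count=1 queue=[] holders={T1,T3,T8}
Final holders: {T1,T3,T8} -> 3 thread(s)

Answer: 3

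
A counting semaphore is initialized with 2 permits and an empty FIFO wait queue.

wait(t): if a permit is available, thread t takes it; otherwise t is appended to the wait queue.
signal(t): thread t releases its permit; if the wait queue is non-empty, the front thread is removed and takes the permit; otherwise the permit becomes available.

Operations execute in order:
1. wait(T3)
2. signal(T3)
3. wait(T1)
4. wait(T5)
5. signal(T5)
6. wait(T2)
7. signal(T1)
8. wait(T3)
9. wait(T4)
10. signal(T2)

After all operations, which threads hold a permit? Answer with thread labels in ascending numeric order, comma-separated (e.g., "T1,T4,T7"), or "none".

Step 1: wait(T3) -> count=1 queue=[] holders={T3}
Step 2: signal(T3) -> count=2 queue=[] holders={none}
Step 3: wait(T1) -> count=1 queue=[] holders={T1}
Step 4: wait(T5) -> count=0 queue=[] holders={T1,T5}
Step 5: signal(T5) -> count=1 queue=[] holders={T1}
Step 6: wait(T2) -> count=0 queue=[] holders={T1,T2}
Step 7: signal(T1) -> count=1 queue=[] holders={T2}
Step 8: wait(T3) -> count=0 queue=[] holders={T2,T3}
Step 9: wait(T4) -> count=0 queue=[T4] holders={T2,T3}
Step 10: signal(T2) -> count=0 queue=[] holders={T3,T4}
Final holders: T3,T4

Answer: T3,T4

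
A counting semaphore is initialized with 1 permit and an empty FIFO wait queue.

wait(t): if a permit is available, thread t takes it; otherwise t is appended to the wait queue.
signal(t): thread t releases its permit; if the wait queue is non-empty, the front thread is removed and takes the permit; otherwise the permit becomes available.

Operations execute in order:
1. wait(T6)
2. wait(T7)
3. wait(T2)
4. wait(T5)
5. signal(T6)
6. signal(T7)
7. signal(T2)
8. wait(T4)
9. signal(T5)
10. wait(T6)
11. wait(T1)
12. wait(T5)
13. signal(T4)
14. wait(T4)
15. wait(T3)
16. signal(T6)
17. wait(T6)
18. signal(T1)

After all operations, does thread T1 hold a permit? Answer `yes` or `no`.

Answer: no

Derivation:
Step 1: wait(T6) -> count=0 queue=[] holders={T6}
Step 2: wait(T7) -> count=0 queue=[T7] holders={T6}
Step 3: wait(T2) -> count=0 queue=[T7,T2] holders={T6}
Step 4: wait(T5) -> count=0 queue=[T7,T2,T5] holders={T6}
Step 5: signal(T6) -> count=0 queue=[T2,T5] holders={T7}
Step 6: signal(T7) -> count=0 queue=[T5] holders={T2}
Step 7: signal(T2) -> count=0 queue=[] holders={T5}
Step 8: wait(T4) -> count=0 queue=[T4] holders={T5}
Step 9: signal(T5) -> count=0 queue=[] holders={T4}
Step 10: wait(T6) -> count=0 queue=[T6] holders={T4}
Step 11: wait(T1) -> count=0 queue=[T6,T1] holders={T4}
Step 12: wait(T5) -> count=0 queue=[T6,T1,T5] holders={T4}
Step 13: signal(T4) -> count=0 queue=[T1,T5] holders={T6}
Step 14: wait(T4) -> count=0 queue=[T1,T5,T4] holders={T6}
Step 15: wait(T3) -> count=0 queue=[T1,T5,T4,T3] holders={T6}
Step 16: signal(T6) -> count=0 queue=[T5,T4,T3] holders={T1}
Step 17: wait(T6) -> count=0 queue=[T5,T4,T3,T6] holders={T1}
Step 18: signal(T1) -> count=0 queue=[T4,T3,T6] holders={T5}
Final holders: {T5} -> T1 not in holders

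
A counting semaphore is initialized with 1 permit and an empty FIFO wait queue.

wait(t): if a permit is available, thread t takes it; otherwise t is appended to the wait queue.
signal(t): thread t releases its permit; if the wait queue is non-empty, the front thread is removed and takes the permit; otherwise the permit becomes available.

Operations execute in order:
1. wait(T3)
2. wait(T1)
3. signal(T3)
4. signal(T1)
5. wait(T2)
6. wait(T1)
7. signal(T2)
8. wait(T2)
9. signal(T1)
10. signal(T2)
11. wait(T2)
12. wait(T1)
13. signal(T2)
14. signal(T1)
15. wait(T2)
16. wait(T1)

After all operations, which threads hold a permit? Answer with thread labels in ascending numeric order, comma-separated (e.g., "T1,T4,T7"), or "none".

Answer: T2

Derivation:
Step 1: wait(T3) -> count=0 queue=[] holders={T3}
Step 2: wait(T1) -> count=0 queue=[T1] holders={T3}
Step 3: signal(T3) -> count=0 queue=[] holders={T1}
Step 4: signal(T1) -> count=1 queue=[] holders={none}
Step 5: wait(T2) -> count=0 queue=[] holders={T2}
Step 6: wait(T1) -> count=0 queue=[T1] holders={T2}
Step 7: signal(T2) -> count=0 queue=[] holders={T1}
Step 8: wait(T2) -> count=0 queue=[T2] holders={T1}
Step 9: signal(T1) -> count=0 queue=[] holders={T2}
Step 10: signal(T2) -> count=1 queue=[] holders={none}
Step 11: wait(T2) -> count=0 queue=[] holders={T2}
Step 12: wait(T1) -> count=0 queue=[T1] holders={T2}
Step 13: signal(T2) -> count=0 queue=[] holders={T1}
Step 14: signal(T1) -> count=1 queue=[] holders={none}
Step 15: wait(T2) -> count=0 queue=[] holders={T2}
Step 16: wait(T1) -> count=0 queue=[T1] holders={T2}
Final holders: T2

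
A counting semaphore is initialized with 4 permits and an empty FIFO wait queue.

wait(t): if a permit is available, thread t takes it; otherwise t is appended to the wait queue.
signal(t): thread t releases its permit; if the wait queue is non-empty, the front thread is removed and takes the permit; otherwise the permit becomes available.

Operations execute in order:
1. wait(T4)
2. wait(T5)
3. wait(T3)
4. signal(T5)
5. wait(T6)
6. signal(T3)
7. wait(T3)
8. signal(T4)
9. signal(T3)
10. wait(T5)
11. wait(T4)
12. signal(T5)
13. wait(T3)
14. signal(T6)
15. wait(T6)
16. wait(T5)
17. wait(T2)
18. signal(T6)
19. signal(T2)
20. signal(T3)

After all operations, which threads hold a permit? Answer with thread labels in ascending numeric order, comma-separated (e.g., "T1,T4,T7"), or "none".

Step 1: wait(T4) -> count=3 queue=[] holders={T4}
Step 2: wait(T5) -> count=2 queue=[] holders={T4,T5}
Step 3: wait(T3) -> count=1 queue=[] holders={T3,T4,T5}
Step 4: signal(T5) -> count=2 queue=[] holders={T3,T4}
Step 5: wait(T6) -> count=1 queue=[] holders={T3,T4,T6}
Step 6: signal(T3) -> count=2 queue=[] holders={T4,T6}
Step 7: wait(T3) -> count=1 queue=[] holders={T3,T4,T6}
Step 8: signal(T4) -> count=2 queue=[] holders={T3,T6}
Step 9: signal(T3) -> count=3 queue=[] holders={T6}
Step 10: wait(T5) -> count=2 queue=[] holders={T5,T6}
Step 11: wait(T4) -> count=1 queue=[] holders={T4,T5,T6}
Step 12: signal(T5) -> count=2 queue=[] holders={T4,T6}
Step 13: wait(T3) -> count=1 queue=[] holders={T3,T4,T6}
Step 14: signal(T6) -> count=2 queue=[] holders={T3,T4}
Step 15: wait(T6) -> count=1 queue=[] holders={T3,T4,T6}
Step 16: wait(T5) -> count=0 queue=[] holders={T3,T4,T5,T6}
Step 17: wait(T2) -> count=0 queue=[T2] holders={T3,T4,T5,T6}
Step 18: signal(T6) -> count=0 queue=[] holders={T2,T3,T4,T5}
Step 19: signal(T2) -> count=1 queue=[] holders={T3,T4,T5}
Step 20: signal(T3) -> count=2 queue=[] holders={T4,T5}
Final holders: T4,T5

Answer: T4,T5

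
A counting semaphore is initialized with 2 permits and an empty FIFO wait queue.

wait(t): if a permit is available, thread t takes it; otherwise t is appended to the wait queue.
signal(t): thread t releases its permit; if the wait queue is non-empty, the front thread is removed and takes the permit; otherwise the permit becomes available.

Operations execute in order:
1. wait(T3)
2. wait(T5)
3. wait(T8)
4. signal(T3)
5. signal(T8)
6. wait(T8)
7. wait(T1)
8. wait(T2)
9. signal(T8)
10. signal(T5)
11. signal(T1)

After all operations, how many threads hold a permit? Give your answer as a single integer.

Step 1: wait(T3) -> count=1 queue=[] holders={T3}
Step 2: wait(T5) -> count=0 queue=[] holders={T3,T5}
Step 3: wait(T8) -> count=0 queue=[T8] holders={T3,T5}
Step 4: signal(T3) -> count=0 queue=[] holders={T5,T8}
Step 5: signal(T8) -> count=1 queue=[] holders={T5}
Step 6: wait(T8) -> count=0 queue=[] holders={T5,T8}
Step 7: wait(T1) -> count=0 queue=[T1] holders={T5,T8}
Step 8: wait(T2) -> count=0 queue=[T1,T2] holders={T5,T8}
Step 9: signal(T8) -> count=0 queue=[T2] holders={T1,T5}
Step 10: signal(T5) -> count=0 queue=[] holders={T1,T2}
Step 11: signal(T1) -> count=1 queue=[] holders={T2}
Final holders: {T2} -> 1 thread(s)

Answer: 1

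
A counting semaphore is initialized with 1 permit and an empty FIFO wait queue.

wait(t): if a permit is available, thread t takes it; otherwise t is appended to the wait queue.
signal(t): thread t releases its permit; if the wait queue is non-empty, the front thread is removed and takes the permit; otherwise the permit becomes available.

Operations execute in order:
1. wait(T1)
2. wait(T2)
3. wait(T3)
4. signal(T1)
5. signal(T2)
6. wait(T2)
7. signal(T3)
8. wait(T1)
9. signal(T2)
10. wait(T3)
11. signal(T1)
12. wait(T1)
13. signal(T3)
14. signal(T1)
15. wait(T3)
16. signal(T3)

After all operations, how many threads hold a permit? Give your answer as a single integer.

Step 1: wait(T1) -> count=0 queue=[] holders={T1}
Step 2: wait(T2) -> count=0 queue=[T2] holders={T1}
Step 3: wait(T3) -> count=0 queue=[T2,T3] holders={T1}
Step 4: signal(T1) -> count=0 queue=[T3] holders={T2}
Step 5: signal(T2) -> count=0 queue=[] holders={T3}
Step 6: wait(T2) -> count=0 queue=[T2] holders={T3}
Step 7: signal(T3) -> count=0 queue=[] holders={T2}
Step 8: wait(T1) -> count=0 queue=[T1] holders={T2}
Step 9: signal(T2) -> count=0 queue=[] holders={T1}
Step 10: wait(T3) -> count=0 queue=[T3] holders={T1}
Step 11: signal(T1) -> count=0 queue=[] holders={T3}
Step 12: wait(T1) -> count=0 queue=[T1] holders={T3}
Step 13: signal(T3) -> count=0 queue=[] holders={T1}
Step 14: signal(T1) -> count=1 queue=[] holders={none}
Step 15: wait(T3) -> count=0 queue=[] holders={T3}
Step 16: signal(T3) -> count=1 queue=[] holders={none}
Final holders: {none} -> 0 thread(s)

Answer: 0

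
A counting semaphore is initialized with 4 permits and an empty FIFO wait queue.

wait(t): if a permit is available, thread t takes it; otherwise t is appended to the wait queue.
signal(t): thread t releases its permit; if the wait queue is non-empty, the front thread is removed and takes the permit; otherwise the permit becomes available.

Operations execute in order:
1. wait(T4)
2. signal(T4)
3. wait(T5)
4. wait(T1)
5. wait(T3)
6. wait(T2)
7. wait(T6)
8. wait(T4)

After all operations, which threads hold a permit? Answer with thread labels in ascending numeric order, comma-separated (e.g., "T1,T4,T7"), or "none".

Step 1: wait(T4) -> count=3 queue=[] holders={T4}
Step 2: signal(T4) -> count=4 queue=[] holders={none}
Step 3: wait(T5) -> count=3 queue=[] holders={T5}
Step 4: wait(T1) -> count=2 queue=[] holders={T1,T5}
Step 5: wait(T3) -> count=1 queue=[] holders={T1,T3,T5}
Step 6: wait(T2) -> count=0 queue=[] holders={T1,T2,T3,T5}
Step 7: wait(T6) -> count=0 queue=[T6] holders={T1,T2,T3,T5}
Step 8: wait(T4) -> count=0 queue=[T6,T4] holders={T1,T2,T3,T5}
Final holders: T1,T2,T3,T5

Answer: T1,T2,T3,T5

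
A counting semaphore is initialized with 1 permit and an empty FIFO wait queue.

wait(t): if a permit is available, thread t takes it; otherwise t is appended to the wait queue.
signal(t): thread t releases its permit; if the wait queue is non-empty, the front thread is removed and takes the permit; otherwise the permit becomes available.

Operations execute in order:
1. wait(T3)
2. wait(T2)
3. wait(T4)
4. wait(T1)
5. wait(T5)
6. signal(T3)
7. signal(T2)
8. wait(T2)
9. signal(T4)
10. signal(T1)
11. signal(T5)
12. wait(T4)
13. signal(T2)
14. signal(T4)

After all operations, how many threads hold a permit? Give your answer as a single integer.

Step 1: wait(T3) -> count=0 queue=[] holders={T3}
Step 2: wait(T2) -> count=0 queue=[T2] holders={T3}
Step 3: wait(T4) -> count=0 queue=[T2,T4] holders={T3}
Step 4: wait(T1) -> count=0 queue=[T2,T4,T1] holders={T3}
Step 5: wait(T5) -> count=0 queue=[T2,T4,T1,T5] holders={T3}
Step 6: signal(T3) -> count=0 queue=[T4,T1,T5] holders={T2}
Step 7: signal(T2) -> count=0 queue=[T1,T5] holders={T4}
Step 8: wait(T2) -> count=0 queue=[T1,T5,T2] holders={T4}
Step 9: signal(T4) -> count=0 queue=[T5,T2] holders={T1}
Step 10: signal(T1) -> count=0 queue=[T2] holders={T5}
Step 11: signal(T5) -> count=0 queue=[] holders={T2}
Step 12: wait(T4) -> count=0 queue=[T4] holders={T2}
Step 13: signal(T2) -> count=0 queue=[] holders={T4}
Step 14: signal(T4) -> count=1 queue=[] holders={none}
Final holders: {none} -> 0 thread(s)

Answer: 0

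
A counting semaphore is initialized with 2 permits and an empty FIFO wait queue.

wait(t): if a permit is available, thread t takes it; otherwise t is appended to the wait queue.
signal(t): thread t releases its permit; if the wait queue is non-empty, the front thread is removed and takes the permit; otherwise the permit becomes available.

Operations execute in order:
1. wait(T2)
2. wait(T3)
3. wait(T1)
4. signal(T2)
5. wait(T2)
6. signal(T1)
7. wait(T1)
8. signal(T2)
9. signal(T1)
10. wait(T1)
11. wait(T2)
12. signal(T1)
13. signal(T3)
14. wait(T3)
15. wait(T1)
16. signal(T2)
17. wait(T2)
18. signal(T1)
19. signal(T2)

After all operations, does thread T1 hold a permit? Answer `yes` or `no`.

Step 1: wait(T2) -> count=1 queue=[] holders={T2}
Step 2: wait(T3) -> count=0 queue=[] holders={T2,T3}
Step 3: wait(T1) -> count=0 queue=[T1] holders={T2,T3}
Step 4: signal(T2) -> count=0 queue=[] holders={T1,T3}
Step 5: wait(T2) -> count=0 queue=[T2] holders={T1,T3}
Step 6: signal(T1) -> count=0 queue=[] holders={T2,T3}
Step 7: wait(T1) -> count=0 queue=[T1] holders={T2,T3}
Step 8: signal(T2) -> count=0 queue=[] holders={T1,T3}
Step 9: signal(T1) -> count=1 queue=[] holders={T3}
Step 10: wait(T1) -> count=0 queue=[] holders={T1,T3}
Step 11: wait(T2) -> count=0 queue=[T2] holders={T1,T3}
Step 12: signal(T1) -> count=0 queue=[] holders={T2,T3}
Step 13: signal(T3) -> count=1 queue=[] holders={T2}
Step 14: wait(T3) -> count=0 queue=[] holders={T2,T3}
Step 15: wait(T1) -> count=0 queue=[T1] holders={T2,T3}
Step 16: signal(T2) -> count=0 queue=[] holders={T1,T3}
Step 17: wait(T2) -> count=0 queue=[T2] holders={T1,T3}
Step 18: signal(T1) -> count=0 queue=[] holders={T2,T3}
Step 19: signal(T2) -> count=1 queue=[] holders={T3}
Final holders: {T3} -> T1 not in holders

Answer: no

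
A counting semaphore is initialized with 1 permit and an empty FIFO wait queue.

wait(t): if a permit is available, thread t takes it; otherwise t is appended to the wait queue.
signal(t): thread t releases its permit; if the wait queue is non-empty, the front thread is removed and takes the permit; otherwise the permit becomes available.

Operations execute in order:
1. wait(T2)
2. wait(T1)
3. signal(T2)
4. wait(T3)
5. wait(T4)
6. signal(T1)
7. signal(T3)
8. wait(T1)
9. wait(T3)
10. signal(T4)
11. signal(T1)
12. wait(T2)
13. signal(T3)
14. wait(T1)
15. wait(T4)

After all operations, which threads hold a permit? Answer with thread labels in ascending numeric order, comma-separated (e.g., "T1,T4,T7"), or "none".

Answer: T2

Derivation:
Step 1: wait(T2) -> count=0 queue=[] holders={T2}
Step 2: wait(T1) -> count=0 queue=[T1] holders={T2}
Step 3: signal(T2) -> count=0 queue=[] holders={T1}
Step 4: wait(T3) -> count=0 queue=[T3] holders={T1}
Step 5: wait(T4) -> count=0 queue=[T3,T4] holders={T1}
Step 6: signal(T1) -> count=0 queue=[T4] holders={T3}
Step 7: signal(T3) -> count=0 queue=[] holders={T4}
Step 8: wait(T1) -> count=0 queue=[T1] holders={T4}
Step 9: wait(T3) -> count=0 queue=[T1,T3] holders={T4}
Step 10: signal(T4) -> count=0 queue=[T3] holders={T1}
Step 11: signal(T1) -> count=0 queue=[] holders={T3}
Step 12: wait(T2) -> count=0 queue=[T2] holders={T3}
Step 13: signal(T3) -> count=0 queue=[] holders={T2}
Step 14: wait(T1) -> count=0 queue=[T1] holders={T2}
Step 15: wait(T4) -> count=0 queue=[T1,T4] holders={T2}
Final holders: T2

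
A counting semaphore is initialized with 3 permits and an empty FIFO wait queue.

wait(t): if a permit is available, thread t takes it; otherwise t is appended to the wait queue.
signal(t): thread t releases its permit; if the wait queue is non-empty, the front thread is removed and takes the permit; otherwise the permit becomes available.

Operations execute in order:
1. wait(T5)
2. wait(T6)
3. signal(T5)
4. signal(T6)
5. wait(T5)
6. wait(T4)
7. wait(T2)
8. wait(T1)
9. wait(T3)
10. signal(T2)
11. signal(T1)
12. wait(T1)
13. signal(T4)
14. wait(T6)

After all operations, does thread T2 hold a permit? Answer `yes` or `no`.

Answer: no

Derivation:
Step 1: wait(T5) -> count=2 queue=[] holders={T5}
Step 2: wait(T6) -> count=1 queue=[] holders={T5,T6}
Step 3: signal(T5) -> count=2 queue=[] holders={T6}
Step 4: signal(T6) -> count=3 queue=[] holders={none}
Step 5: wait(T5) -> count=2 queue=[] holders={T5}
Step 6: wait(T4) -> count=1 queue=[] holders={T4,T5}
Step 7: wait(T2) -> count=0 queue=[] holders={T2,T4,T5}
Step 8: wait(T1) -> count=0 queue=[T1] holders={T2,T4,T5}
Step 9: wait(T3) -> count=0 queue=[T1,T3] holders={T2,T4,T5}
Step 10: signal(T2) -> count=0 queue=[T3] holders={T1,T4,T5}
Step 11: signal(T1) -> count=0 queue=[] holders={T3,T4,T5}
Step 12: wait(T1) -> count=0 queue=[T1] holders={T3,T4,T5}
Step 13: signal(T4) -> count=0 queue=[] holders={T1,T3,T5}
Step 14: wait(T6) -> count=0 queue=[T6] holders={T1,T3,T5}
Final holders: {T1,T3,T5} -> T2 not in holders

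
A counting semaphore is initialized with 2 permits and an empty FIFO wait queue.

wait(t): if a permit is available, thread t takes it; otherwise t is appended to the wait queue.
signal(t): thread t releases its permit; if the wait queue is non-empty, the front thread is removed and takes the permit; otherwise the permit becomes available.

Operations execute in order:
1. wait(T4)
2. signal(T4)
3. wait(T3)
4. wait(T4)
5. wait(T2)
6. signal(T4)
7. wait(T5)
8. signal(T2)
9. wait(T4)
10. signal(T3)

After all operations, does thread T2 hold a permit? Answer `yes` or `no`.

Step 1: wait(T4) -> count=1 queue=[] holders={T4}
Step 2: signal(T4) -> count=2 queue=[] holders={none}
Step 3: wait(T3) -> count=1 queue=[] holders={T3}
Step 4: wait(T4) -> count=0 queue=[] holders={T3,T4}
Step 5: wait(T2) -> count=0 queue=[T2] holders={T3,T4}
Step 6: signal(T4) -> count=0 queue=[] holders={T2,T3}
Step 7: wait(T5) -> count=0 queue=[T5] holders={T2,T3}
Step 8: signal(T2) -> count=0 queue=[] holders={T3,T5}
Step 9: wait(T4) -> count=0 queue=[T4] holders={T3,T5}
Step 10: signal(T3) -> count=0 queue=[] holders={T4,T5}
Final holders: {T4,T5} -> T2 not in holders

Answer: no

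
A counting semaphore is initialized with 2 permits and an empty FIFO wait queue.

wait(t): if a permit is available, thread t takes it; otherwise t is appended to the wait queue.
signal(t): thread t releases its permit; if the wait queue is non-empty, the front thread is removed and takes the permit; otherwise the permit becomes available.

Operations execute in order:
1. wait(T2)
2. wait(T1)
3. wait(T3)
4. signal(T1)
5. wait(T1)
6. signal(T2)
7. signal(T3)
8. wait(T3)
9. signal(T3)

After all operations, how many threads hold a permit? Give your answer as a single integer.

Answer: 1

Derivation:
Step 1: wait(T2) -> count=1 queue=[] holders={T2}
Step 2: wait(T1) -> count=0 queue=[] holders={T1,T2}
Step 3: wait(T3) -> count=0 queue=[T3] holders={T1,T2}
Step 4: signal(T1) -> count=0 queue=[] holders={T2,T3}
Step 5: wait(T1) -> count=0 queue=[T1] holders={T2,T3}
Step 6: signal(T2) -> count=0 queue=[] holders={T1,T3}
Step 7: signal(T3) -> count=1 queue=[] holders={T1}
Step 8: wait(T3) -> count=0 queue=[] holders={T1,T3}
Step 9: signal(T3) -> count=1 queue=[] holders={T1}
Final holders: {T1} -> 1 thread(s)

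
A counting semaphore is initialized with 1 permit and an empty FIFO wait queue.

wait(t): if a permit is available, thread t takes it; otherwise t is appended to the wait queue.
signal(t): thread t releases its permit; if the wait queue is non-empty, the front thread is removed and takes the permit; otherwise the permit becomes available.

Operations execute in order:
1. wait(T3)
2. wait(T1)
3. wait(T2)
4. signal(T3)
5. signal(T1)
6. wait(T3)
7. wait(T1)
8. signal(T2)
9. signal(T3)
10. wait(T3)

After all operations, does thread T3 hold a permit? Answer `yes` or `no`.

Answer: no

Derivation:
Step 1: wait(T3) -> count=0 queue=[] holders={T3}
Step 2: wait(T1) -> count=0 queue=[T1] holders={T3}
Step 3: wait(T2) -> count=0 queue=[T1,T2] holders={T3}
Step 4: signal(T3) -> count=0 queue=[T2] holders={T1}
Step 5: signal(T1) -> count=0 queue=[] holders={T2}
Step 6: wait(T3) -> count=0 queue=[T3] holders={T2}
Step 7: wait(T1) -> count=0 queue=[T3,T1] holders={T2}
Step 8: signal(T2) -> count=0 queue=[T1] holders={T3}
Step 9: signal(T3) -> count=0 queue=[] holders={T1}
Step 10: wait(T3) -> count=0 queue=[T3] holders={T1}
Final holders: {T1} -> T3 not in holders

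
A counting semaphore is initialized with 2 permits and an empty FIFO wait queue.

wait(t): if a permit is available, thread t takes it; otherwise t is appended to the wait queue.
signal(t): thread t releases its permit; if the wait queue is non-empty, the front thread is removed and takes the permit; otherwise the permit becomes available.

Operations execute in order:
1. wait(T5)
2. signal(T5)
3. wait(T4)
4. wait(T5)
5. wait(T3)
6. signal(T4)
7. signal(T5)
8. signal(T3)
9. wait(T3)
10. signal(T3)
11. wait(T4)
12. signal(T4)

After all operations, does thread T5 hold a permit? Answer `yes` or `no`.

Step 1: wait(T5) -> count=1 queue=[] holders={T5}
Step 2: signal(T5) -> count=2 queue=[] holders={none}
Step 3: wait(T4) -> count=1 queue=[] holders={T4}
Step 4: wait(T5) -> count=0 queue=[] holders={T4,T5}
Step 5: wait(T3) -> count=0 queue=[T3] holders={T4,T5}
Step 6: signal(T4) -> count=0 queue=[] holders={T3,T5}
Step 7: signal(T5) -> count=1 queue=[] holders={T3}
Step 8: signal(T3) -> count=2 queue=[] holders={none}
Step 9: wait(T3) -> count=1 queue=[] holders={T3}
Step 10: signal(T3) -> count=2 queue=[] holders={none}
Step 11: wait(T4) -> count=1 queue=[] holders={T4}
Step 12: signal(T4) -> count=2 queue=[] holders={none}
Final holders: {none} -> T5 not in holders

Answer: no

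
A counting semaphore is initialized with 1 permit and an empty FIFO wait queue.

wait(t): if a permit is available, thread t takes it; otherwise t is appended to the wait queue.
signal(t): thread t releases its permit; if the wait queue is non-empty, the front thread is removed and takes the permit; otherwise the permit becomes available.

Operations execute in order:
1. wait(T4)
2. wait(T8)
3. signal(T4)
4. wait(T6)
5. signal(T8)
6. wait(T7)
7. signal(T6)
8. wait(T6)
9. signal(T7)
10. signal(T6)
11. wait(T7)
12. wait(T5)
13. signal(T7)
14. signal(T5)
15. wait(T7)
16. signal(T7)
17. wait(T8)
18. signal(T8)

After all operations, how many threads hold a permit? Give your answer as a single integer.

Step 1: wait(T4) -> count=0 queue=[] holders={T4}
Step 2: wait(T8) -> count=0 queue=[T8] holders={T4}
Step 3: signal(T4) -> count=0 queue=[] holders={T8}
Step 4: wait(T6) -> count=0 queue=[T6] holders={T8}
Step 5: signal(T8) -> count=0 queue=[] holders={T6}
Step 6: wait(T7) -> count=0 queue=[T7] holders={T6}
Step 7: signal(T6) -> count=0 queue=[] holders={T7}
Step 8: wait(T6) -> count=0 queue=[T6] holders={T7}
Step 9: signal(T7) -> count=0 queue=[] holders={T6}
Step 10: signal(T6) -> count=1 queue=[] holders={none}
Step 11: wait(T7) -> count=0 queue=[] holders={T7}
Step 12: wait(T5) -> count=0 queue=[T5] holders={T7}
Step 13: signal(T7) -> count=0 queue=[] holders={T5}
Step 14: signal(T5) -> count=1 queue=[] holders={none}
Step 15: wait(T7) -> count=0 queue=[] holders={T7}
Step 16: signal(T7) -> count=1 queue=[] holders={none}
Step 17: wait(T8) -> count=0 queue=[] holders={T8}
Step 18: signal(T8) -> count=1 queue=[] holders={none}
Final holders: {none} -> 0 thread(s)

Answer: 0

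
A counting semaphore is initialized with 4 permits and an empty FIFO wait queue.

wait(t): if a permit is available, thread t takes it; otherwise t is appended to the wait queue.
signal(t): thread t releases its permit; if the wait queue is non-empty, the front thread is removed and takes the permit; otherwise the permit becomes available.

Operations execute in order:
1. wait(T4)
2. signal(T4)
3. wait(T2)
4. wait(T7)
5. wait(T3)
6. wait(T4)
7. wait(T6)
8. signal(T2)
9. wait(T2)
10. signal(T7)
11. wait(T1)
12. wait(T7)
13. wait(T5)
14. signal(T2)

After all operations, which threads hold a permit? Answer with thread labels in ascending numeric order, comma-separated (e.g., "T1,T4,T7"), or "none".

Answer: T1,T3,T4,T6

Derivation:
Step 1: wait(T4) -> count=3 queue=[] holders={T4}
Step 2: signal(T4) -> count=4 queue=[] holders={none}
Step 3: wait(T2) -> count=3 queue=[] holders={T2}
Step 4: wait(T7) -> count=2 queue=[] holders={T2,T7}
Step 5: wait(T3) -> count=1 queue=[] holders={T2,T3,T7}
Step 6: wait(T4) -> count=0 queue=[] holders={T2,T3,T4,T7}
Step 7: wait(T6) -> count=0 queue=[T6] holders={T2,T3,T4,T7}
Step 8: signal(T2) -> count=0 queue=[] holders={T3,T4,T6,T7}
Step 9: wait(T2) -> count=0 queue=[T2] holders={T3,T4,T6,T7}
Step 10: signal(T7) -> count=0 queue=[] holders={T2,T3,T4,T6}
Step 11: wait(T1) -> count=0 queue=[T1] holders={T2,T3,T4,T6}
Step 12: wait(T7) -> count=0 queue=[T1,T7] holders={T2,T3,T4,T6}
Step 13: wait(T5) -> count=0 queue=[T1,T7,T5] holders={T2,T3,T4,T6}
Step 14: signal(T2) -> count=0 queue=[T7,T5] holders={T1,T3,T4,T6}
Final holders: T1,T3,T4,T6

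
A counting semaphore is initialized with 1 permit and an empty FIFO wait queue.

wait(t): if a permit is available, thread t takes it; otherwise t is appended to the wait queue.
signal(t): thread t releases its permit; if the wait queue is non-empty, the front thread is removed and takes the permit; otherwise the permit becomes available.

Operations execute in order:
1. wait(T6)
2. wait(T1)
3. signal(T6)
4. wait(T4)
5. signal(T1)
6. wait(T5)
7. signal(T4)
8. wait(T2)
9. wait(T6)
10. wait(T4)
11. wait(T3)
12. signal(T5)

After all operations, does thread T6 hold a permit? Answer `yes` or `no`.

Step 1: wait(T6) -> count=0 queue=[] holders={T6}
Step 2: wait(T1) -> count=0 queue=[T1] holders={T6}
Step 3: signal(T6) -> count=0 queue=[] holders={T1}
Step 4: wait(T4) -> count=0 queue=[T4] holders={T1}
Step 5: signal(T1) -> count=0 queue=[] holders={T4}
Step 6: wait(T5) -> count=0 queue=[T5] holders={T4}
Step 7: signal(T4) -> count=0 queue=[] holders={T5}
Step 8: wait(T2) -> count=0 queue=[T2] holders={T5}
Step 9: wait(T6) -> count=0 queue=[T2,T6] holders={T5}
Step 10: wait(T4) -> count=0 queue=[T2,T6,T4] holders={T5}
Step 11: wait(T3) -> count=0 queue=[T2,T6,T4,T3] holders={T5}
Step 12: signal(T5) -> count=0 queue=[T6,T4,T3] holders={T2}
Final holders: {T2} -> T6 not in holders

Answer: no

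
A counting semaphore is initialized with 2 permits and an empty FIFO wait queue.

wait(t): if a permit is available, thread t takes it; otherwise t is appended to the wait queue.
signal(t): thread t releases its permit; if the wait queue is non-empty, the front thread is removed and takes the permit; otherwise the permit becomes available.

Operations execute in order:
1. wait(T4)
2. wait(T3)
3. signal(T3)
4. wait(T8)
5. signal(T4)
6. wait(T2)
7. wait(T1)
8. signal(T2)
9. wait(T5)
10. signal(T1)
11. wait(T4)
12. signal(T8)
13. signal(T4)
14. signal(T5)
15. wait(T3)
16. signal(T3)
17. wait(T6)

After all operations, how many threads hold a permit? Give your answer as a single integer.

Answer: 1

Derivation:
Step 1: wait(T4) -> count=1 queue=[] holders={T4}
Step 2: wait(T3) -> count=0 queue=[] holders={T3,T4}
Step 3: signal(T3) -> count=1 queue=[] holders={T4}
Step 4: wait(T8) -> count=0 queue=[] holders={T4,T8}
Step 5: signal(T4) -> count=1 queue=[] holders={T8}
Step 6: wait(T2) -> count=0 queue=[] holders={T2,T8}
Step 7: wait(T1) -> count=0 queue=[T1] holders={T2,T8}
Step 8: signal(T2) -> count=0 queue=[] holders={T1,T8}
Step 9: wait(T5) -> count=0 queue=[T5] holders={T1,T8}
Step 10: signal(T1) -> count=0 queue=[] holders={T5,T8}
Step 11: wait(T4) -> count=0 queue=[T4] holders={T5,T8}
Step 12: signal(T8) -> count=0 queue=[] holders={T4,T5}
Step 13: signal(T4) -> count=1 queue=[] holders={T5}
Step 14: signal(T5) -> count=2 queue=[] holders={none}
Step 15: wait(T3) -> count=1 queue=[] holders={T3}
Step 16: signal(T3) -> count=2 queue=[] holders={none}
Step 17: wait(T6) -> count=1 queue=[] holders={T6}
Final holders: {T6} -> 1 thread(s)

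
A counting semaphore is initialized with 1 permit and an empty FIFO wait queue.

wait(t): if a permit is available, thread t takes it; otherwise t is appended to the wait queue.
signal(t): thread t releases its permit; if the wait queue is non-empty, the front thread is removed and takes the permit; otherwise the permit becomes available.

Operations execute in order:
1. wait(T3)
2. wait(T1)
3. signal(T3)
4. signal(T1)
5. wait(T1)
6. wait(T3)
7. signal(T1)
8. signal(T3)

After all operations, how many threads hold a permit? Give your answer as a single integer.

Step 1: wait(T3) -> count=0 queue=[] holders={T3}
Step 2: wait(T1) -> count=0 queue=[T1] holders={T3}
Step 3: signal(T3) -> count=0 queue=[] holders={T1}
Step 4: signal(T1) -> count=1 queue=[] holders={none}
Step 5: wait(T1) -> count=0 queue=[] holders={T1}
Step 6: wait(T3) -> count=0 queue=[T3] holders={T1}
Step 7: signal(T1) -> count=0 queue=[] holders={T3}
Step 8: signal(T3) -> count=1 queue=[] holders={none}
Final holders: {none} -> 0 thread(s)

Answer: 0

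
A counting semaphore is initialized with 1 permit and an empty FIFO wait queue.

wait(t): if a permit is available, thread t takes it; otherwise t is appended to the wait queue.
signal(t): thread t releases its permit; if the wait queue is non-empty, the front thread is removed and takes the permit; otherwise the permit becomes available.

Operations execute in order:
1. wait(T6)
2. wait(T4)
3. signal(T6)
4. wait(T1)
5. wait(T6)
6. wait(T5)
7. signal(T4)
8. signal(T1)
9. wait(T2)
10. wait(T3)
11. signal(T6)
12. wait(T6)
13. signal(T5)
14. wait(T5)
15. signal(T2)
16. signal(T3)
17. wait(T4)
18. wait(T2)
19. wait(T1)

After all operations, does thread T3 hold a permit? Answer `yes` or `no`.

Step 1: wait(T6) -> count=0 queue=[] holders={T6}
Step 2: wait(T4) -> count=0 queue=[T4] holders={T6}
Step 3: signal(T6) -> count=0 queue=[] holders={T4}
Step 4: wait(T1) -> count=0 queue=[T1] holders={T4}
Step 5: wait(T6) -> count=0 queue=[T1,T6] holders={T4}
Step 6: wait(T5) -> count=0 queue=[T1,T6,T5] holders={T4}
Step 7: signal(T4) -> count=0 queue=[T6,T5] holders={T1}
Step 8: signal(T1) -> count=0 queue=[T5] holders={T6}
Step 9: wait(T2) -> count=0 queue=[T5,T2] holders={T6}
Step 10: wait(T3) -> count=0 queue=[T5,T2,T3] holders={T6}
Step 11: signal(T6) -> count=0 queue=[T2,T3] holders={T5}
Step 12: wait(T6) -> count=0 queue=[T2,T3,T6] holders={T5}
Step 13: signal(T5) -> count=0 queue=[T3,T6] holders={T2}
Step 14: wait(T5) -> count=0 queue=[T3,T6,T5] holders={T2}
Step 15: signal(T2) -> count=0 queue=[T6,T5] holders={T3}
Step 16: signal(T3) -> count=0 queue=[T5] holders={T6}
Step 17: wait(T4) -> count=0 queue=[T5,T4] holders={T6}
Step 18: wait(T2) -> count=0 queue=[T5,T4,T2] holders={T6}
Step 19: wait(T1) -> count=0 queue=[T5,T4,T2,T1] holders={T6}
Final holders: {T6} -> T3 not in holders

Answer: no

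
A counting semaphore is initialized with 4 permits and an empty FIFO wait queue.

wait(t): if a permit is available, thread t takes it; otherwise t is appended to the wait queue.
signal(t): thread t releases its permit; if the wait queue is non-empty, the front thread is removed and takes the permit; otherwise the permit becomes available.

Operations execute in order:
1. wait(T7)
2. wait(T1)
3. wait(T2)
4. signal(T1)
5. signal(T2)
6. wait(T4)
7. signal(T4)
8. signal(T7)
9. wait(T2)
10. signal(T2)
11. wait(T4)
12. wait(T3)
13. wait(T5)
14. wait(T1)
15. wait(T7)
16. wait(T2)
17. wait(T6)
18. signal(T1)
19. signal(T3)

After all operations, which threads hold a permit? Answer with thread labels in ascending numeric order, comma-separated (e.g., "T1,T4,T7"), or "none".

Step 1: wait(T7) -> count=3 queue=[] holders={T7}
Step 2: wait(T1) -> count=2 queue=[] holders={T1,T7}
Step 3: wait(T2) -> count=1 queue=[] holders={T1,T2,T7}
Step 4: signal(T1) -> count=2 queue=[] holders={T2,T7}
Step 5: signal(T2) -> count=3 queue=[] holders={T7}
Step 6: wait(T4) -> count=2 queue=[] holders={T4,T7}
Step 7: signal(T4) -> count=3 queue=[] holders={T7}
Step 8: signal(T7) -> count=4 queue=[] holders={none}
Step 9: wait(T2) -> count=3 queue=[] holders={T2}
Step 10: signal(T2) -> count=4 queue=[] holders={none}
Step 11: wait(T4) -> count=3 queue=[] holders={T4}
Step 12: wait(T3) -> count=2 queue=[] holders={T3,T4}
Step 13: wait(T5) -> count=1 queue=[] holders={T3,T4,T5}
Step 14: wait(T1) -> count=0 queue=[] holders={T1,T3,T4,T5}
Step 15: wait(T7) -> count=0 queue=[T7] holders={T1,T3,T4,T5}
Step 16: wait(T2) -> count=0 queue=[T7,T2] holders={T1,T3,T4,T5}
Step 17: wait(T6) -> count=0 queue=[T7,T2,T6] holders={T1,T3,T4,T5}
Step 18: signal(T1) -> count=0 queue=[T2,T6] holders={T3,T4,T5,T7}
Step 19: signal(T3) -> count=0 queue=[T6] holders={T2,T4,T5,T7}
Final holders: T2,T4,T5,T7

Answer: T2,T4,T5,T7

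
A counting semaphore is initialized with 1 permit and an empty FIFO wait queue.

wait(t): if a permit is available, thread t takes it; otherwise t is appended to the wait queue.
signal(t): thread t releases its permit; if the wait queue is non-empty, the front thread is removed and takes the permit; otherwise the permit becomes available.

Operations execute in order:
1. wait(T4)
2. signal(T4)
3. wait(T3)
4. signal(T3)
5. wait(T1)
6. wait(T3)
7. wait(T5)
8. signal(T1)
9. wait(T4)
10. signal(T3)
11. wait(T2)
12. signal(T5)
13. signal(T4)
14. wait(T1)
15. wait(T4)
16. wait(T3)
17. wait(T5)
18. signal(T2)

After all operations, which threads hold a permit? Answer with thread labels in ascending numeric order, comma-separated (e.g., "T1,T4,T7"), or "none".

Step 1: wait(T4) -> count=0 queue=[] holders={T4}
Step 2: signal(T4) -> count=1 queue=[] holders={none}
Step 3: wait(T3) -> count=0 queue=[] holders={T3}
Step 4: signal(T3) -> count=1 queue=[] holders={none}
Step 5: wait(T1) -> count=0 queue=[] holders={T1}
Step 6: wait(T3) -> count=0 queue=[T3] holders={T1}
Step 7: wait(T5) -> count=0 queue=[T3,T5] holders={T1}
Step 8: signal(T1) -> count=0 queue=[T5] holders={T3}
Step 9: wait(T4) -> count=0 queue=[T5,T4] holders={T3}
Step 10: signal(T3) -> count=0 queue=[T4] holders={T5}
Step 11: wait(T2) -> count=0 queue=[T4,T2] holders={T5}
Step 12: signal(T5) -> count=0 queue=[T2] holders={T4}
Step 13: signal(T4) -> count=0 queue=[] holders={T2}
Step 14: wait(T1) -> count=0 queue=[T1] holders={T2}
Step 15: wait(T4) -> count=0 queue=[T1,T4] holders={T2}
Step 16: wait(T3) -> count=0 queue=[T1,T4,T3] holders={T2}
Step 17: wait(T5) -> count=0 queue=[T1,T4,T3,T5] holders={T2}
Step 18: signal(T2) -> count=0 queue=[T4,T3,T5] holders={T1}
Final holders: T1

Answer: T1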